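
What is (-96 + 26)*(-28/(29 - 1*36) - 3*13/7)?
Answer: 110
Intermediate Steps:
(-96 + 26)*(-28/(29 - 1*36) - 3*13/7) = -70*(-28/(29 - 36) - 39*⅐) = -70*(-28/(-7) - 39/7) = -70*(-28*(-⅐) - 39/7) = -70*(4 - 39/7) = -70*(-11/7) = 110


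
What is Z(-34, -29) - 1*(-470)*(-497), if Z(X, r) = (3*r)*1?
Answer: -233677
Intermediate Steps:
Z(X, r) = 3*r
Z(-34, -29) - 1*(-470)*(-497) = 3*(-29) - 1*(-470)*(-497) = -87 + 470*(-497) = -87 - 233590 = -233677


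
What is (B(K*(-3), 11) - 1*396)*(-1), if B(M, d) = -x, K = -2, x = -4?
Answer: 392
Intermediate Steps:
B(M, d) = 4 (B(M, d) = -1*(-4) = 4)
(B(K*(-3), 11) - 1*396)*(-1) = (4 - 1*396)*(-1) = (4 - 396)*(-1) = -392*(-1) = 392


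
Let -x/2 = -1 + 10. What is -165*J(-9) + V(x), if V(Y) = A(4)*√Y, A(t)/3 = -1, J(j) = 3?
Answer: -495 - 9*I*√2 ≈ -495.0 - 12.728*I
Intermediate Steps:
x = -18 (x = -2*(-1 + 10) = -2*9 = -18)
A(t) = -3 (A(t) = 3*(-1) = -3)
V(Y) = -3*√Y
-165*J(-9) + V(x) = -165*3 - 9*I*√2 = -495 - 9*I*√2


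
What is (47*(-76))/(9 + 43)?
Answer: -893/13 ≈ -68.692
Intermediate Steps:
(47*(-76))/(9 + 43) = -3572/52 = -3572*1/52 = -893/13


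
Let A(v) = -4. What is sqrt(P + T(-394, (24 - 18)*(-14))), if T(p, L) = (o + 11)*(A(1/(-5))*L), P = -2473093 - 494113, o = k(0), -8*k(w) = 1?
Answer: 4*I*sqrt(185222) ≈ 1721.5*I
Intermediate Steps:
k(w) = -1/8 (k(w) = -1/8*1 = -1/8)
o = -1/8 ≈ -0.12500
P = -2967206
T(p, L) = -87*L/2 (T(p, L) = (-1/8 + 11)*(-4*L) = 87*(-4*L)/8 = -87*L/2)
sqrt(P + T(-394, (24 - 18)*(-14))) = sqrt(-2967206 - 87*(24 - 18)*(-14)/2) = sqrt(-2967206 - 261*(-14)) = sqrt(-2967206 - 87/2*(-84)) = sqrt(-2967206 + 3654) = sqrt(-2963552) = 4*I*sqrt(185222)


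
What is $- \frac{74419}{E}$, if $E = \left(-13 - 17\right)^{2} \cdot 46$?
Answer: $- \frac{74419}{41400} \approx -1.7976$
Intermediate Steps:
$E = 41400$ ($E = \left(-30\right)^{2} \cdot 46 = 900 \cdot 46 = 41400$)
$- \frac{74419}{E} = - \frac{74419}{41400}$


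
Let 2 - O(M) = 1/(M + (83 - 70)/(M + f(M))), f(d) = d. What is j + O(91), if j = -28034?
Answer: -35740814/1275 ≈ -28032.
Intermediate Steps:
O(M) = 2 - 1/(M + 13/(2*M)) (O(M) = 2 - 1/(M + (83 - 70)/(M + M)) = 2 - 1/(M + 13/((2*M))) = 2 - 1/(M + 13*(1/(2*M))) = 2 - 1/(M + 13/(2*M)))
j + O(91) = -28034 + 2*(13 - 1*91 + 2*91**2)/(13 + 2*91**2) = -28034 + 2*(13 - 91 + 2*8281)/(13 + 2*8281) = -28034 + 2*(13 - 91 + 16562)/(13 + 16562) = -28034 + 2*16484/16575 = -28034 + 2*(1/16575)*16484 = -28034 + 2536/1275 = -35740814/1275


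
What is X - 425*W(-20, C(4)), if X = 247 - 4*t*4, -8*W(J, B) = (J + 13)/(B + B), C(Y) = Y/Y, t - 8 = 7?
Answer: -2863/16 ≈ -178.94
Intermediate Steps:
t = 15 (t = 8 + 7 = 15)
C(Y) = 1
W(J, B) = -(13 + J)/(16*B) (W(J, B) = -(J + 13)/(8*(B + B)) = -(13 + J)/(8*(2*B)) = -(13 + J)*1/(2*B)/8 = -(13 + J)/(16*B))
X = 7 (X = 247 - 4*15*4 = 247 - 60*4 = 247 - 1*240 = 247 - 240 = 7)
X - 425*W(-20, C(4)) = 7 - 425*(-13 - 1*(-20))/(16*1) = 7 - 425*(-13 + 20)/16 = 7 - 425*7/16 = 7 - 2975/16 = -2863/16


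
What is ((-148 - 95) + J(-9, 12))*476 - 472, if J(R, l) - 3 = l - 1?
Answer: -109476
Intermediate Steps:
J(R, l) = 2 + l (J(R, l) = 3 + (l - 1) = 3 + (-1 + l) = 2 + l)
((-148 - 95) + J(-9, 12))*476 - 472 = ((-148 - 95) + (2 + 12))*476 - 472 = (-243 + 14)*476 - 472 = -229*476 - 472 = -109004 - 472 = -109476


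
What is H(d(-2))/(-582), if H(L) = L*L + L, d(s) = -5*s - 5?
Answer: -5/97 ≈ -0.051546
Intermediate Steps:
d(s) = -5 - 5*s
H(L) = L + L² (H(L) = L² + L = L + L²)
H(d(-2))/(-582) = ((-5 - 5*(-2))*(1 + (-5 - 5*(-2))))/(-582) = ((-5 + 10)*(1 + (-5 + 10)))*(-1/582) = (5*(1 + 5))*(-1/582) = (5*6)*(-1/582) = 30*(-1/582) = -5/97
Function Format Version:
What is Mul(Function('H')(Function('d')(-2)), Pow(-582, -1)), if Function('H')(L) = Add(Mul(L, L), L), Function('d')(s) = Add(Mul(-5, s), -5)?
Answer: Rational(-5, 97) ≈ -0.051546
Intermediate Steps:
Function('d')(s) = Add(-5, Mul(-5, s))
Function('H')(L) = Add(L, Pow(L, 2)) (Function('H')(L) = Add(Pow(L, 2), L) = Add(L, Pow(L, 2)))
Mul(Function('H')(Function('d')(-2)), Pow(-582, -1)) = Mul(Mul(Add(-5, Mul(-5, -2)), Add(1, Add(-5, Mul(-5, -2)))), Pow(-582, -1)) = Mul(Mul(Add(-5, 10), Add(1, Add(-5, 10))), Rational(-1, 582)) = Mul(Mul(5, Add(1, 5)), Rational(-1, 582)) = Mul(Mul(5, 6), Rational(-1, 582)) = Mul(30, Rational(-1, 582)) = Rational(-5, 97)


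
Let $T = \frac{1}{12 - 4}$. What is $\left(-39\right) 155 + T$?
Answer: $- \frac{48359}{8} \approx -6044.9$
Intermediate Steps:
$T = \frac{1}{8} \approx 0.125$
$\left(-39\right) 155 + T = \left(-39\right) 155 + \frac{1}{8} = -6045 + \frac{1}{8} = - \frac{48359}{8}$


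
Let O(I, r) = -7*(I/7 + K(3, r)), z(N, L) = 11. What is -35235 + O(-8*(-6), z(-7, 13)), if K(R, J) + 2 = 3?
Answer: -35290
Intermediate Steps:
K(R, J) = 1 (K(R, J) = -2 + 3 = 1)
O(I, r) = -7 - I (O(I, r) = -7*(I/7 + 1) = -7*(1 + I/7) = -7 - I)
-35235 + O(-8*(-6), z(-7, 13)) = -35235 + (-7 - (-8)*(-6)) = -35235 + (-7 - 1*48) = -35235 + (-7 - 48) = -35235 - 55 = -35290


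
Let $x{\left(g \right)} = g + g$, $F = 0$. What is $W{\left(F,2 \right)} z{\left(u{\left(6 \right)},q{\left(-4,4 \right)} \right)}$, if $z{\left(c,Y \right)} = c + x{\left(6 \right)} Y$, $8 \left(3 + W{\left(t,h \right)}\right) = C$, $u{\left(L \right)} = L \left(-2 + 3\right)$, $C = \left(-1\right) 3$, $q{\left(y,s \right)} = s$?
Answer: $- \frac{729}{4} \approx -182.25$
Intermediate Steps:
$x{\left(g \right)} = 2 g$
$C = -3$
$u{\left(L \right)} = L$ ($u{\left(L \right)} = L 1 = L$)
$W{\left(t,h \right)} = - \frac{27}{8}$ ($W{\left(t,h \right)} = -3 + \frac{1}{8} \left(-3\right) = -3 - \frac{3}{8} = - \frac{27}{8}$)
$z{\left(c,Y \right)} = c + 12 Y$ ($z{\left(c,Y \right)} = c + 2 \cdot 6 Y = c + 12 Y$)
$W{\left(F,2 \right)} z{\left(u{\left(6 \right)},q{\left(-4,4 \right)} \right)} = - \frac{27 \left(6 + 12 \cdot 4\right)}{8} = - \frac{27 \left(6 + 48\right)}{8} = \left(- \frac{27}{8}\right) 54 = - \frac{729}{4}$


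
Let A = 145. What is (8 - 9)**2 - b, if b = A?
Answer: -144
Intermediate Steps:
b = 145
(8 - 9)**2 - b = (8 - 9)**2 - 1*145 = (-1)**2 - 145 = 1 - 145 = -144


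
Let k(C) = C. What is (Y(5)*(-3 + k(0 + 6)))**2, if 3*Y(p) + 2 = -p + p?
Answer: 4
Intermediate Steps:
Y(p) = -2/3 (Y(p) = -2/3 + (-p + p)/3 = -2/3 + (1/3)*0 = -2/3 + 0 = -2/3)
(Y(5)*(-3 + k(0 + 6)))**2 = (-2*(-3 + (0 + 6))/3)**2 = (-2*(-3 + 6)/3)**2 = (-2/3*3)**2 = (-2)**2 = 4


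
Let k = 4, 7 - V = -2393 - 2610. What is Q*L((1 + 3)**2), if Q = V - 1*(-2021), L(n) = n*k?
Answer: 449984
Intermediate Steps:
V = 5010 (V = 7 - (-2393 - 2610) = 7 - 1*(-5003) = 7 + 5003 = 5010)
L(n) = 4*n (L(n) = n*4 = 4*n)
Q = 7031 (Q = 5010 - 1*(-2021) = 5010 + 2021 = 7031)
Q*L((1 + 3)**2) = 7031*(4*(1 + 3)**2) = 7031*(4*4**2) = 7031*(4*16) = 7031*64 = 449984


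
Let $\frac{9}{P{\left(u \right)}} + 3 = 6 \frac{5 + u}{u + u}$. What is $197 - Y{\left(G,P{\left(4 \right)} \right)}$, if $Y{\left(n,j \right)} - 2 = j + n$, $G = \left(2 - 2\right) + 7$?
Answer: $\frac{928}{5} \approx 185.6$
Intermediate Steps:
$P{\left(u \right)} = \frac{9}{-3 + \frac{3 \left(5 + u\right)}{u}}$ ($P{\left(u \right)} = \frac{9}{-3 + 6 \frac{5 + u}{u + u}} = \frac{9}{-3 + 6 \frac{5 + u}{2 u}} = \frac{9}{-3 + \frac{3 \left(5 + u\right)}{u}}$)
$G = 7$ ($G = 0 + 7 = 7$)
$Y{\left(n,j \right)} = 2 + j + n$ ($Y{\left(n,j \right)} = 2 + \left(j + n\right) = 2 + j + n$)
$197 - Y{\left(G,P{\left(4 \right)} \right)} = 197 - \left(2 + \frac{3}{5} \cdot 4 + 7\right) = 197 - \left(2 + \frac{12}{5} + 7\right) = 197 - \frac{57}{5} = \frac{928}{5}$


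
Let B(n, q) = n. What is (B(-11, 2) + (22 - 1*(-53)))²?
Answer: 4096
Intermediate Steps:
(B(-11, 2) + (22 - 1*(-53)))² = (-11 + (22 - 1*(-53)))² = (-11 + (22 + 53))² = (-11 + 75)² = 64² = 4096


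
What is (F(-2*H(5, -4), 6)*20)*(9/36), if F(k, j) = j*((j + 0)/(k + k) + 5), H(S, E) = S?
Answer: 141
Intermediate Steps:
F(k, j) = j*(5 + j/(2*k)) (F(k, j) = j*(j/((2*k)) + 5) = j*(j*(1/(2*k)) + 5) = j*(j/(2*k) + 5) = j*(5 + j/(2*k)))
(F(-2*H(5, -4), 6)*20)*(9/36) = (((1/2)*6*(6 + 10*(-2*5))/(-2*5))*20)*(9/36) = (((1/2)*6*(6 + 10*(-10))/(-10))*20)*(9*(1/36)) = (((1/2)*6*(-1/10)*(6 - 100))*20)*(1/4) = (((1/2)*6*(-1/10)*(-94))*20)*(1/4) = ((141/5)*20)*(1/4) = 564*(1/4) = 141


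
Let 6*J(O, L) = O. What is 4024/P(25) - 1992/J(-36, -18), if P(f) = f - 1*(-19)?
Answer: 4658/11 ≈ 423.45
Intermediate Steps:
J(O, L) = O/6
P(f) = 19 + f (P(f) = f + 19 = 19 + f)
4024/P(25) - 1992/J(-36, -18) = 4024/(19 + 25) - 1992/((⅙)*(-36)) = 4024/44 - 1992/(-6) = 4024*(1/44) - 1992*(-⅙) = 1006/11 + 332 = 4658/11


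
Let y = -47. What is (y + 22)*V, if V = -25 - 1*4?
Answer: 725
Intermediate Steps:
V = -29 (V = -25 - 4 = -29)
(y + 22)*V = (-47 + 22)*(-29) = -25*(-29) = 725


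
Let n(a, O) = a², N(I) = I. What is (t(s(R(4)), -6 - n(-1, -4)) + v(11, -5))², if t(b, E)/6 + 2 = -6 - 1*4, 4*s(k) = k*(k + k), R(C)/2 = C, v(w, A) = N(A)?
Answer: 5929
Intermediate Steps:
v(w, A) = A
R(C) = 2*C
s(k) = k²/2 (s(k) = (k*(k + k))/4 = (k*(2*k))/4 = (2*k²)/4 = k²/2)
t(b, E) = -72 (t(b, E) = -12 + 6*(-6 - 1*4) = -12 + 6*(-6 - 4) = -12 + 6*(-10) = -12 - 60 = -72)
(t(s(R(4)), -6 - n(-1, -4)) + v(11, -5))² = (-72 - 5)² = (-77)² = 5929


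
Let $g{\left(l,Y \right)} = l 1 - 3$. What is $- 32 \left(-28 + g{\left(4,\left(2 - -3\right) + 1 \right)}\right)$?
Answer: $864$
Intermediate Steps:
$g{\left(l,Y \right)} = -3 + l$ ($g{\left(l,Y \right)} = l - 3 = -3 + l$)
$- 32 \left(-28 + g{\left(4,\left(2 - -3\right) + 1 \right)}\right) = - 32 \left(-28 + \left(-3 + 4\right)\right) = - 32 \left(-28 + 1\right) = \left(-32\right) \left(-27\right) = 864$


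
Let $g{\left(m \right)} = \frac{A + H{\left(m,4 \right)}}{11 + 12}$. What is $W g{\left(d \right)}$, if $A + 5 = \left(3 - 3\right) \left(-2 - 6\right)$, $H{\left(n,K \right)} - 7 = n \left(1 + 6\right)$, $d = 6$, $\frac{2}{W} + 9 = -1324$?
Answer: $- \frac{88}{30659} \approx -0.0028703$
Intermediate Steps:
$W = - \frac{2}{1333}$ ($W = \frac{2}{-9 - 1324} = \frac{2}{-1333} = 2 \left(- \frac{1}{1333}\right) = - \frac{2}{1333} \approx -0.0015004$)
$H{\left(n,K \right)} = 7 + 7 n$ ($H{\left(n,K \right)} = 7 + n \left(1 + 6\right) = 7 + n 7 = 7 + 7 n$)
$A = -5$ ($A = -5 + \left(3 - 3\right) \left(-2 - 6\right) = -5 + 0 \left(-8\right) = -5 + 0 = -5$)
$g{\left(m \right)} = \frac{2}{23} + \frac{7 m}{23}$ ($g{\left(m \right)} = \frac{-5 + \left(7 + 7 m\right)}{11 + 12} = \frac{2 + 7 m}{23} = \left(2 + 7 m\right) \frac{1}{23} = \frac{2}{23} + \frac{7 m}{23}$)
$W g{\left(d \right)} = - \frac{2 \left(\frac{2}{23} + \frac{7}{23} \cdot 6\right)}{1333} = - \frac{2 \left(\frac{2}{23} + \frac{42}{23}\right)}{1333} = \left(- \frac{2}{1333}\right) \frac{44}{23} = - \frac{88}{30659}$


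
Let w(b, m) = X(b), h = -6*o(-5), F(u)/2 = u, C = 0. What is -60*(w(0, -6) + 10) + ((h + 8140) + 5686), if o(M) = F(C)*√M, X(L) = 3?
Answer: 13046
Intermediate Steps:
F(u) = 2*u
o(M) = 0 (o(M) = (2*0)*√M = 0*√M = 0)
h = 0 (h = -6*0 = 0)
w(b, m) = 3
-60*(w(0, -6) + 10) + ((h + 8140) + 5686) = -60*(3 + 10) + ((0 + 8140) + 5686) = -60*13 + (8140 + 5686) = -780 + 13826 = 13046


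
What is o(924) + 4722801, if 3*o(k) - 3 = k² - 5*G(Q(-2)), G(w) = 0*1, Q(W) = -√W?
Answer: 5007394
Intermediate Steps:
G(w) = 0
o(k) = 1 + k²/3 (o(k) = 1 + (k² - 5*0)/3 = 1 + (k² + 0)/3 = 1 + k²/3)
o(924) + 4722801 = (1 + (⅓)*924²) + 4722801 = (1 + (⅓)*853776) + 4722801 = (1 + 284592) + 4722801 = 284593 + 4722801 = 5007394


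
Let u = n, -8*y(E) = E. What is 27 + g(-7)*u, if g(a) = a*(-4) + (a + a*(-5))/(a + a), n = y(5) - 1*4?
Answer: -373/4 ≈ -93.250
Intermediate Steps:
y(E) = -E/8
n = -37/8 (n = -⅛*5 - 1*4 = -5/8 - 4 = -37/8 ≈ -4.6250)
u = -37/8 ≈ -4.6250
g(a) = -2 - 4*a (g(a) = -4*a + (a - 5*a)/((2*a)) = -4*a + (-4*a)*(1/(2*a)) = -4*a - 2 = -2 - 4*a)
27 + g(-7)*u = 27 + (-2 - 4*(-7))*(-37/8) = 27 + (-2 + 28)*(-37/8) = 27 + 26*(-37/8) = 27 - 481/4 = -373/4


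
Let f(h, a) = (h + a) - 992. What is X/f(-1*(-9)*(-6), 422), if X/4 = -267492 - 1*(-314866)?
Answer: -23687/78 ≈ -303.68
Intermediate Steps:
f(h, a) = -992 + a + h (f(h, a) = (a + h) - 992 = -992 + a + h)
X = 189496 (X = 4*(-267492 - 1*(-314866)) = 4*(-267492 + 314866) = 4*47374 = 189496)
X/f(-1*(-9)*(-6), 422) = 189496/(-992 + 422 - 1*(-9)*(-6)) = 189496/(-992 + 422 + 9*(-6)) = 189496/(-992 + 422 - 54) = 189496/(-624) = 189496*(-1/624) = -23687/78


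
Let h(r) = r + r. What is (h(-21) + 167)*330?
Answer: 41250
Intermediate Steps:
h(r) = 2*r
(h(-21) + 167)*330 = (2*(-21) + 167)*330 = (-42 + 167)*330 = 125*330 = 41250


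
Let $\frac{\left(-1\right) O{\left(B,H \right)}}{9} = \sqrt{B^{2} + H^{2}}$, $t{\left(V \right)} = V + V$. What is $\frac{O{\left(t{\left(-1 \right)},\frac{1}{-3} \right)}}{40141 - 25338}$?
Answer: $- \frac{3 \sqrt{37}}{14803} \approx -0.0012327$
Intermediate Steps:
$t{\left(V \right)} = 2 V$
$O{\left(B,H \right)} = - 9 \sqrt{B^{2} + H^{2}}$
$\frac{O{\left(t{\left(-1 \right)},\frac{1}{-3} \right)}}{40141 - 25338} = \frac{\left(-9\right) \sqrt{\left(2 \left(-1\right)\right)^{2} + \left(\frac{1}{-3}\right)^{2}}}{40141 - 25338} = \frac{\left(-9\right) \sqrt{\left(-2\right)^{2} + \left(- \frac{1}{3}\right)^{2}}}{14803} = \frac{\left(-9\right) \sqrt{4 + \frac{1}{9}}}{14803} = \frac{\left(-9\right) \sqrt{\frac{37}{9}}}{14803} = \frac{\left(-9\right) \frac{\sqrt{37}}{3}}{14803} = \frac{\left(-3\right) \sqrt{37}}{14803} = - \frac{3 \sqrt{37}}{14803}$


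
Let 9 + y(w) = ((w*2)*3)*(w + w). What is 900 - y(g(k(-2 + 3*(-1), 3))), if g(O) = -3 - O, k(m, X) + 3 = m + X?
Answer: 861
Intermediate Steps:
k(m, X) = -3 + X + m (k(m, X) = -3 + (m + X) = -3 + (X + m) = -3 + X + m)
y(w) = -9 + 12*w**2 (y(w) = -9 + ((w*2)*3)*(w + w) = -9 + ((2*w)*3)*(2*w) = -9 + (6*w)*(2*w) = -9 + 12*w**2)
900 - y(g(k(-2 + 3*(-1), 3))) = 900 - (-9 + 12*(-3 - (-3 + 3 + (-2 + 3*(-1))))**2) = 900 - (-9 + 12*(-3 - (-3 + 3 + (-2 - 3)))**2) = 900 - (-9 + 12*(-3 - (-3 + 3 - 5))**2) = 900 - (-9 + 12*(-3 - 1*(-5))**2) = 900 - (-9 + 12*(-3 + 5)**2) = 900 - (-9 + 12*2**2) = 900 - (-9 + 12*4) = 900 - (-9 + 48) = 900 - 1*39 = 900 - 39 = 861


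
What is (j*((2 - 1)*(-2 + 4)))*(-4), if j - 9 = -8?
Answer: -8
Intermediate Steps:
j = 1 (j = 9 - 8 = 1)
(j*((2 - 1)*(-2 + 4)))*(-4) = (1*((2 - 1)*(-2 + 4)))*(-4) = (1*(1*2))*(-4) = (1*2)*(-4) = 2*(-4) = -8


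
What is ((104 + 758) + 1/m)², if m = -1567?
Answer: 1824533667009/2455489 ≈ 7.4304e+5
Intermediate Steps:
((104 + 758) + 1/m)² = ((104 + 758) + 1/(-1567))² = (862 - 1/1567)² = (1350753/1567)² = 1824533667009/2455489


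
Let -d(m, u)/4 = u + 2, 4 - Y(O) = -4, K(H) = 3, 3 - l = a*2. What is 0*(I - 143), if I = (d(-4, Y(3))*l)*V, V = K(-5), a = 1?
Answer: 0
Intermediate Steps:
l = 1 (l = 3 - 2 = 1)
Y(O) = 8 (Y(O) = 4 - 1*(-4) = 4 + 4 = 8)
d(m, u) = -8 - 4*u (d(m, u) = -4*(u + 2) = -4*(2 + u) = -8 - 4*u)
V = 3
I = -120 (I = ((-8 - 4*8)*1)*3 = ((-8 - 32)*1)*3 = -40*1*3 = -40*3 = -120)
0*(I - 143) = 0*(-120 - 143) = 0*(-263) = 0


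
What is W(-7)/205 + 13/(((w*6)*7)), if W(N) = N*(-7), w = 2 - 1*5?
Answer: 3509/25830 ≈ 0.13585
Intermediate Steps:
w = -3 (w = 2 - 5 = -3)
W(N) = -7*N
W(-7)/205 + 13/(((w*6)*7)) = -7*(-7)/205 + 13/((-3*6*7)) = 49*(1/205) + 13/((-18*7)) = 49/205 + 13/(-126) = 49/205 + 13*(-1/126) = 49/205 - 13/126 = 3509/25830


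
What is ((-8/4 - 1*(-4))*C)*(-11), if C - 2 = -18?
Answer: 352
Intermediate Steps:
C = -16 (C = 2 - 18 = -16)
((-8/4 - 1*(-4))*C)*(-11) = ((-8/4 - 1*(-4))*(-16))*(-11) = ((-8*1/4 + 4)*(-16))*(-11) = ((-2 + 4)*(-16))*(-11) = (2*(-16))*(-11) = -32*(-11) = 352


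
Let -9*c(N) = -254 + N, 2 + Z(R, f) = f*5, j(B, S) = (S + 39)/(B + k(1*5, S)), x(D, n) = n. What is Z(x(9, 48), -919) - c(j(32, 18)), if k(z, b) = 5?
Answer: -1540142/333 ≈ -4625.0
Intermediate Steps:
j(B, S) = (39 + S)/(5 + B) (j(B, S) = (S + 39)/(B + 5) = (39 + S)/(5 + B))
Z(R, f) = -2 + 5*f (Z(R, f) = -2 + f*5 = -2 + 5*f)
c(N) = 254/9 - N/9 (c(N) = -(-254 + N)/9 = 254/9 - N/9)
Z(x(9, 48), -919) - c(j(32, 18)) = (-2 + 5*(-919)) - (254/9 - (39 + 18)/(9*(5 + 32))) = (-2 - 4595) - (254/9 - 57/(9*37)) = -4597 - (254/9 - 57/333) = -4597 - (254/9 - ⅑*57/37) = -4597 - (254/9 - 19/111) = -4597 - 1*9341/333 = -4597 - 9341/333 = -1540142/333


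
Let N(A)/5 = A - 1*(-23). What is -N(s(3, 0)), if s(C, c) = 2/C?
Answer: -355/3 ≈ -118.33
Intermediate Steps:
N(A) = 115 + 5*A (N(A) = 5*(A - 1*(-23)) = 5*(A + 23) = 5*(23 + A) = 115 + 5*A)
-N(s(3, 0)) = -(115 + 5*(2/3)) = -(115 + 5*(2*(⅓))) = -(115 + 5*(⅔)) = -(115 + 10/3) = -1*355/3 = -355/3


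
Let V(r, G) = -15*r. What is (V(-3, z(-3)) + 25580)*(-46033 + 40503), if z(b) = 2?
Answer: -141706250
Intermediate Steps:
(V(-3, z(-3)) + 25580)*(-46033 + 40503) = (-15*(-3) + 25580)*(-46033 + 40503) = (45 + 25580)*(-5530) = 25625*(-5530) = -141706250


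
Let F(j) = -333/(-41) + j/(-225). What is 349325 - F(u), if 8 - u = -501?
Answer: 3222469069/9225 ≈ 3.4932e+5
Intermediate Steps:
u = 509 (u = 8 - 1*(-501) = 8 + 501 = 509)
F(j) = 333/41 - j/225 (F(j) = -333*(-1/41) + j*(-1/225) = 333/41 - j/225)
349325 - F(u) = 349325 - (333/41 - 1/225*509) = 349325 - (333/41 - 509/225) = 349325 - 1*54056/9225 = 349325 - 54056/9225 = 3222469069/9225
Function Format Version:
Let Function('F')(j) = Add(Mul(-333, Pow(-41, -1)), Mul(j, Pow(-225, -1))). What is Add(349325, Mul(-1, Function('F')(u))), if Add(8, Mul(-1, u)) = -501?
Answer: Rational(3222469069, 9225) ≈ 3.4932e+5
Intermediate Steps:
u = 509 (u = Add(8, Mul(-1, -501)) = Add(8, 501) = 509)
Function('F')(j) = Add(Rational(333, 41), Mul(Rational(-1, 225), j)) (Function('F')(j) = Add(Mul(-333, Rational(-1, 41)), Mul(j, Rational(-1, 225))) = Add(Rational(333, 41), Mul(Rational(-1, 225), j)))
Add(349325, Mul(-1, Function('F')(u))) = Add(349325, Mul(-1, Add(Rational(333, 41), Mul(Rational(-1, 225), 509)))) = Add(349325, Mul(-1, Add(Rational(333, 41), Rational(-509, 225)))) = Add(349325, Mul(-1, Rational(54056, 9225))) = Add(349325, Rational(-54056, 9225)) = Rational(3222469069, 9225)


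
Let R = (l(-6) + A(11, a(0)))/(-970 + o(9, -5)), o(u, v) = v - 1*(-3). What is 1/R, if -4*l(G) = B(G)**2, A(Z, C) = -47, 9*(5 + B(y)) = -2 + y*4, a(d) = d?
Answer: 314928/20269 ≈ 15.537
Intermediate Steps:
o(u, v) = 3 + v (o(u, v) = v + 3 = 3 + v)
B(y) = -47/9 + 4*y/9 (B(y) = -5 + (-2 + y*4)/9 = -5 + (-2 + 4*y)/9 = -5 + (-2/9 + 4*y/9) = -47/9 + 4*y/9)
l(G) = -(-47/9 + 4*G/9)**2/4
R = 20269/314928 (R = (-(-47 + 4*(-6))**2/324 - 47)/(-970 + (3 - 5)) = (-(-47 - 24)**2/324 - 47)/(-970 - 2) = (-1/324*(-71)**2 - 47)/(-972) = (-1/324*5041 - 47)*(-1/972) = (-5041/324 - 47)*(-1/972) = -20269/324*(-1/972) = 20269/314928 ≈ 0.064361)
1/R = 1/(20269/314928) = 314928/20269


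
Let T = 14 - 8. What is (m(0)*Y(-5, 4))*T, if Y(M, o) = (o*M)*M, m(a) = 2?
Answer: 1200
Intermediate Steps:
Y(M, o) = o*M² (Y(M, o) = (M*o)*M = o*M²)
T = 6
(m(0)*Y(-5, 4))*T = (2*(4*(-5)²))*6 = (2*(4*25))*6 = (2*100)*6 = 200*6 = 1200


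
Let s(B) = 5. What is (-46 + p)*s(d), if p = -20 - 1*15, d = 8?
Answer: -405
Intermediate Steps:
p = -35 (p = -20 - 15 = -35)
(-46 + p)*s(d) = (-46 - 35)*5 = -81*5 = -405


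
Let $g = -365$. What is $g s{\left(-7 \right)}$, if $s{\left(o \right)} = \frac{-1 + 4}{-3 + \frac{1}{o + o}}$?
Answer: $\frac{15330}{43} \approx 356.51$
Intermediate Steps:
$s{\left(o \right)} = \frac{3}{-3 + \frac{1}{2 o}}$
$g s{\left(-7 \right)} = - 365 \left(\left(-6\right) \left(-7\right) \frac{1}{-1 + 6 \left(-7\right)}\right) = - 365 \left(\left(-6\right) \left(-7\right) \frac{1}{-1 - 42}\right) = - 365 \left(\left(-6\right) \left(-7\right) \frac{1}{-43}\right) = - 365 \left(\left(-6\right) \left(-7\right) \left(- \frac{1}{43}\right)\right) = \left(-365\right) \left(- \frac{42}{43}\right) = \frac{15330}{43}$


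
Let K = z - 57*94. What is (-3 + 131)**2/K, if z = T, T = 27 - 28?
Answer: -16384/5359 ≈ -3.0573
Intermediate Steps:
T = -1
z = -1
K = -5359 (K = -1 - 57*94 = -1 - 5358 = -5359)
(-3 + 131)**2/K = (-3 + 131)**2/(-5359) = 128**2*(-1/5359) = 16384*(-1/5359) = -16384/5359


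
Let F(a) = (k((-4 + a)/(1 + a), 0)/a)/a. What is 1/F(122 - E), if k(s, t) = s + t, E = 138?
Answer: 192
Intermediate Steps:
F(a) = (-4 + a)/(a²*(1 + a)) (F(a) = (((-4 + a)/(1 + a) + 0)/a)/a = (((-4 + a)/(1 + a))/a)/a = ((-4 + a)/(a*(1 + a)))/a = (-4 + a)/(a²*(1 + a)))
1/F(122 - E) = 1/((-4 + (122 - 1*138))/((122 - 1*138)²*(1 + (122 - 1*138)))) = 1/((-4 + (122 - 138))/((122 - 138)²*(1 + (122 - 138)))) = 1/((-4 - 16)/((-16)²*(1 - 16))) = 1/((1/256)*(-20)/(-15)) = 1/((1/256)*(-1/15)*(-20)) = 1/(1/192) = 192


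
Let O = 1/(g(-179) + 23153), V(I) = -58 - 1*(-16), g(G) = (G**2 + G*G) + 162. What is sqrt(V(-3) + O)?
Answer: I*sqrt(320805808181)/87397 ≈ 6.4807*I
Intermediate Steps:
g(G) = 162 + 2*G**2 (g(G) = (G**2 + G**2) + 162 = 2*G**2 + 162 = 162 + 2*G**2)
V(I) = -42 (V(I) = -58 + 16 = -42)
O = 1/87397 (O = 1/((162 + 2*(-179)**2) + 23153) = 1/((162 + 2*32041) + 23153) = 1/((162 + 64082) + 23153) = 1/(64244 + 23153) = 1/87397 ≈ 1.1442e-5)
sqrt(V(-3) + O) = sqrt(-42 + 1/87397) = sqrt(-3670673/87397) = I*sqrt(320805808181)/87397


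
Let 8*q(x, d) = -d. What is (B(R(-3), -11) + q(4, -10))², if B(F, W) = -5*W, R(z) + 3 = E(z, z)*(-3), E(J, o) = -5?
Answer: 50625/16 ≈ 3164.1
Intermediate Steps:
q(x, d) = -d/8 (q(x, d) = (-d)/8 = -d/8)
R(z) = 12 (R(z) = -3 - 5*(-3) = -3 + 15 = 12)
(B(R(-3), -11) + q(4, -10))² = (-5*(-11) - ⅛*(-10))² = (55 + 5/4)² = (225/4)² = 50625/16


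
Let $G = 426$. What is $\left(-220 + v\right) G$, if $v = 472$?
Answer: $107352$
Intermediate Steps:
$\left(-220 + v\right) G = \left(-220 + 472\right) 426 = 252 \cdot 426 = 107352$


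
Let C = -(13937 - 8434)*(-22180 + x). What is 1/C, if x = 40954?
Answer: -1/103313322 ≈ -9.6793e-9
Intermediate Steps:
C = -103313322 (C = -(13937 - 8434)*(-22180 + 40954) = -5503*18774 = -1*103313322 = -103313322)
1/C = 1/(-103313322) = -1/103313322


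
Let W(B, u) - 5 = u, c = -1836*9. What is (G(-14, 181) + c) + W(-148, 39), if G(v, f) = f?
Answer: -16299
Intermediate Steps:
c = -16524
W(B, u) = 5 + u
(G(-14, 181) + c) + W(-148, 39) = (181 - 16524) + (5 + 39) = -16343 + 44 = -16299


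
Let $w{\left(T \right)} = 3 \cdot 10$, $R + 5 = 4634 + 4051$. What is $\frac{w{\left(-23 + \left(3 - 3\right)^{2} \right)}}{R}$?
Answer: $\frac{3}{868} \approx 0.0034562$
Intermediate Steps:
$R = 8680$ ($R = -5 + \left(4634 + 4051\right) = -5 + 8685 = 8680$)
$w{\left(T \right)} = 30$
$\frac{w{\left(-23 + \left(3 - 3\right)^{2} \right)}}{R} = \frac{30}{8680} = 30 \cdot \frac{1}{8680} = \frac{3}{868}$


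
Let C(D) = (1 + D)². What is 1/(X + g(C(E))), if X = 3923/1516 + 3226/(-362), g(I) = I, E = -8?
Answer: 274396/11710159 ≈ 0.023432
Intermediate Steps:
X = -1735245/274396 (X = 3923*(1/1516) + 3226*(-1/362) = 3923/1516 - 1613/181 = -1735245/274396 ≈ -6.3239)
1/(X + g(C(E))) = 1/(-1735245/274396 + (1 - 8)²) = 1/(-1735245/274396 + (-7)²) = 1/(-1735245/274396 + 49) = 1/(11710159/274396) = 274396/11710159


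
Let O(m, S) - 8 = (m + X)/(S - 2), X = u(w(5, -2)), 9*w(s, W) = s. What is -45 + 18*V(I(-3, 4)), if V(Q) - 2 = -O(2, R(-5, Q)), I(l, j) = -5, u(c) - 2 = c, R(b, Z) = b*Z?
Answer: -3601/23 ≈ -156.57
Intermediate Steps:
R(b, Z) = Z*b
w(s, W) = s/9
u(c) = 2 + c
X = 23/9 (X = 2 + (⅑)*5 = 2 + 5/9 = 23/9 ≈ 2.5556)
O(m, S) = 8 + (23/9 + m)/(-2 + S) (O(m, S) = 8 + (m + 23/9)/(S - 2) = 8 + (23/9 + m)/(-2 + S))
V(Q) = 2 - (-103/9 - 40*Q)/(-2 - 5*Q) (V(Q) = 2 - (-121/9 + 2 + 8*(Q*(-5)))/(-2 + Q*(-5)) = 2 - (-121/9 + 2 + 8*(-5*Q))/(-2 - 5*Q) = 2 - (-121/9 + 2 - 40*Q)/(-2 - 5*Q) = 2 - (-103/9 - 40*Q)/(-2 - 5*Q))
-45 + 18*V(I(-3, 4)) = -45 + 18*((67 + 270*(-5))/(9*(-2 - 5*(-5)))) = -45 + 18*((67 - 1350)/(9*(-2 + 25))) = -45 + 18*((⅑)*(-1283)/23) = -45 + 18*((⅑)*(1/23)*(-1283)) = -45 + 18*(-1283/207) = -45 - 2566/23 = -3601/23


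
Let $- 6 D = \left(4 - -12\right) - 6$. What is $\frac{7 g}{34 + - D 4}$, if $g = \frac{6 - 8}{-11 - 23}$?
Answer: $\frac{21}{2074} \approx 0.010125$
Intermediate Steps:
$D = - \frac{5}{3}$ ($D = - \frac{\left(4 - -12\right) - 6}{6} = - \frac{\left(4 + 12\right) - 6}{6} = - \frac{16 - 6}{6} = \left(- \frac{1}{6}\right) 10 = - \frac{5}{3} \approx -1.6667$)
$g = \frac{1}{17}$ ($g = - \frac{2}{-34} = \left(-2\right) \left(- \frac{1}{34}\right) = \frac{1}{17} \approx 0.058824$)
$\frac{7 g}{34 + - D 4} = \frac{7 \cdot \frac{1}{17}}{34 + \left(-1\right) \left(- \frac{5}{3}\right) 4} = \frac{7}{17 \left(34 + \frac{5}{3} \cdot 4\right)} = \frac{7}{17 \left(34 + \frac{20}{3}\right)} = \frac{7}{17 \cdot \frac{122}{3}} = \frac{7}{17} \cdot \frac{3}{122} = \frac{21}{2074}$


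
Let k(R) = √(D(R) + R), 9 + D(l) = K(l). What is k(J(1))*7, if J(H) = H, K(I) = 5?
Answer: 7*I*√3 ≈ 12.124*I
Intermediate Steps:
D(l) = -4 (D(l) = -9 + 5 = -4)
k(R) = √(-4 + R)
k(J(1))*7 = √(-4 + 1)*7 = √(-3)*7 = (I*√3)*7 = 7*I*√3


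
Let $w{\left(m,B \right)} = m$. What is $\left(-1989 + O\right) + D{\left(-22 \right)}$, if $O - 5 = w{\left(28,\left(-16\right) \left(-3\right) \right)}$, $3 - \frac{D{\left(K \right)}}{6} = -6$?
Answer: $-1902$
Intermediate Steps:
$D{\left(K \right)} = 54$ ($D{\left(K \right)} = 18 - -36 = 18 + 36 = 54$)
$O = 33$ ($O = 5 + 28 = 33$)
$\left(-1989 + O\right) + D{\left(-22 \right)} = \left(-1989 + 33\right) + 54 = -1956 + 54 = -1902$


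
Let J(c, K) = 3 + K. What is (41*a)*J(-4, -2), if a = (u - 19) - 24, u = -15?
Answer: -2378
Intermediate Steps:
a = -58 (a = (-15 - 19) - 24 = -34 - 24 = -58)
(41*a)*J(-4, -2) = (41*(-58))*(3 - 2) = -2378*1 = -2378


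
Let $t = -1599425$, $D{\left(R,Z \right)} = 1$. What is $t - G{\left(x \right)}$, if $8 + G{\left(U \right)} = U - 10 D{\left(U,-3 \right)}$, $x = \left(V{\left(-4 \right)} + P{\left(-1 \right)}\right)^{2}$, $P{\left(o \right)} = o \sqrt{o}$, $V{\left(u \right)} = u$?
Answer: $-1599422 - 8 i \approx -1.5994 \cdot 10^{6} - 8.0 i$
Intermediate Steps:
$P{\left(o \right)} = o^{\frac{3}{2}}$
$x = \left(-4 - i\right)^{2}$ ($x = \left(-4 + \left(-1\right)^{\frac{3}{2}}\right)^{2} = \left(-4 - i\right)^{2} \approx 15.0 + 8.0 i$)
$G{\left(U \right)} = -18 + U$ ($G{\left(U \right)} = -8 + \left(U - 10\right) = -8 + \left(-10 + U\right) = -18 + U$)
$t - G{\left(x \right)} = -1599425 - \left(-18 + \left(4 + i\right)^{2}\right) = -1599425 + \left(18 - \left(4 + i\right)^{2}\right) = -1599407 - \left(4 + i\right)^{2}$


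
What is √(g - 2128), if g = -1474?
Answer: I*√3602 ≈ 60.017*I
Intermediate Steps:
√(g - 2128) = √(-1474 - 2128) = √(-3602) = I*√3602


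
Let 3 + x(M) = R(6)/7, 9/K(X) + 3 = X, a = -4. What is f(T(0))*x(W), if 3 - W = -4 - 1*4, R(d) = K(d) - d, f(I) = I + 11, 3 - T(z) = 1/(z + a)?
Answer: -342/7 ≈ -48.857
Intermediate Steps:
K(X) = 9/(-3 + X)
T(z) = 3 - 1/(-4 + z) (T(z) = 3 - 1/(z - 4) = 3 - 1/(-4 + z))
f(I) = 11 + I
R(d) = -d + 9/(-3 + d) (R(d) = 9/(-3 + d) - d = -d + 9/(-3 + d))
W = 11 (W = 3 - (-4 - 1*4) = 3 - (-4 - 4) = 3 - 1*(-8) = 3 + 8 = 11)
x(M) = -24/7 (x(M) = -3 + ((9 - 1*6*(-3 + 6))/(-3 + 6))/7 = -3 + ((9 - 1*6*3)/3)*(1/7) = -3 + ((9 - 18)/3)*(1/7) = -3 + ((1/3)*(-9))*(1/7) = -3 - 3*1/7 = -3 - 3/7 = -24/7)
f(T(0))*x(W) = (11 + (-13 + 3*0)/(-4 + 0))*(-24/7) = (11 + (-13 + 0)/(-4))*(-24/7) = (11 - 1/4*(-13))*(-24/7) = (11 + 13/4)*(-24/7) = (57/4)*(-24/7) = -342/7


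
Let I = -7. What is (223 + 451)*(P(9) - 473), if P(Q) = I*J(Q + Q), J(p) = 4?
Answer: -337674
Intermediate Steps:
P(Q) = -28 (P(Q) = -7*4 = -28)
(223 + 451)*(P(9) - 473) = (223 + 451)*(-28 - 473) = 674*(-501) = -337674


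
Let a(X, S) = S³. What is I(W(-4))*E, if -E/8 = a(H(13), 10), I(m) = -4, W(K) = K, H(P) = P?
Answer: 32000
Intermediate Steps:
E = -8000 (E = -8*10³ = -8*1000 = -8000)
I(W(-4))*E = -4*(-8000) = 32000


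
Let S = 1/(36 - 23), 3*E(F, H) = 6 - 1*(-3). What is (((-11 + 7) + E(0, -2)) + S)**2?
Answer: 144/169 ≈ 0.85207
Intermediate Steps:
E(F, H) = 3 (E(F, H) = (6 - 1*(-3))/3 = (6 + 3)/3 = (1/3)*9 = 3)
S = 1/13 ≈ 0.076923
(((-11 + 7) + E(0, -2)) + S)**2 = (((-11 + 7) + 3) + 1/13)**2 = ((-4 + 3) + 1/13)**2 = (-1 + 1/13)**2 = (-12/13)**2 = 144/169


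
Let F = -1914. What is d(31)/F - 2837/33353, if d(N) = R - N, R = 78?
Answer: -6997609/63837642 ≈ -0.10962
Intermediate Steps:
d(N) = 78 - N
d(31)/F - 2837/33353 = (78 - 1*31)/(-1914) - 2837/33353 = (78 - 31)*(-1/1914) - 2837*1/33353 = 47*(-1/1914) - 2837/33353 = -47/1914 - 2837/33353 = -6997609/63837642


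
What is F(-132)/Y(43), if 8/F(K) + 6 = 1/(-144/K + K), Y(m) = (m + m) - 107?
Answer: 3840/60557 ≈ 0.063411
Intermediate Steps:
Y(m) = -107 + 2*m (Y(m) = 2*m - 107 = -107 + 2*m)
F(K) = 8/(-6 + 1/(K - 144/K)) (F(K) = 8/(-6 + 1/(-144/K + K)) = 8/(-6 + 1/(K - 144/K)))
F(-132)/Y(43) = (8*(-144 + (-132)²)/(864 - 132 - 6*(-132)²))/(-107 + 2*43) = (8*(-144 + 17424)/(864 - 132 - 6*17424))/(-107 + 86) = (8*17280/(864 - 132 - 104544))/(-21) = (8*17280/(-103812))*(-1/21) = (8*(-1/103812)*17280)*(-1/21) = -11520/8651*(-1/21) = 3840/60557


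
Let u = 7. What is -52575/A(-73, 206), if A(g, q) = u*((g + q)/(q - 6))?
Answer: -10515000/931 ≈ -11294.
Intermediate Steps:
A(g, q) = 7*(g + q)/(-6 + q) (A(g, q) = 7*((g + q)/(q - 6)) = 7*((g + q)/(-6 + q)) = 7*(g + q)/(-6 + q))
-52575/A(-73, 206) = -52575*(-6 + 206)/(7*(-73 + 206)) = -52575/(7*133/200) = -52575/(7*(1/200)*133) = -52575/931/200 = -52575*200/931 = -10515000/931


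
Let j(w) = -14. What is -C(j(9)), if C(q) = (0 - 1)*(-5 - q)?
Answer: 9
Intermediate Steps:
C(q) = 5 + q (C(q) = -(-5 - q) = 5 + q)
-C(j(9)) = -(5 - 14) = -1*(-9) = 9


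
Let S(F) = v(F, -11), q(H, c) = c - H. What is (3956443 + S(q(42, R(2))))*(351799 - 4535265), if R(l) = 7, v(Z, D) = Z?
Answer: -16551498350128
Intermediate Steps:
S(F) = F
(3956443 + S(q(42, R(2))))*(351799 - 4535265) = (3956443 + (7 - 1*42))*(351799 - 4535265) = (3956443 + (7 - 42))*(-4183466) = (3956443 - 35)*(-4183466) = 3956408*(-4183466) = -16551498350128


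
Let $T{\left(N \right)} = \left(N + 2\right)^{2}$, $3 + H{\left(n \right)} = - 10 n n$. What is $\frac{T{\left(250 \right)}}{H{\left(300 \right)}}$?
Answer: $- \frac{21168}{300001} \approx -0.07056$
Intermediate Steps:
$H{\left(n \right)} = -3 - 10 n^{2}$ ($H{\left(n \right)} = -3 - 10 n n = -3 - 10 n^{2}$)
$T{\left(N \right)} = \left(2 + N\right)^{2}$
$\frac{T{\left(250 \right)}}{H{\left(300 \right)}} = \frac{\left(2 + 250\right)^{2}}{-3 - 10 \cdot 300^{2}} = \frac{252^{2}}{-3 - 900000} = \frac{63504}{-3 - 900000} = \frac{63504}{-900003} = 63504 \left(- \frac{1}{900003}\right) = - \frac{21168}{300001}$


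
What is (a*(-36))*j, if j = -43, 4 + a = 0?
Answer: -6192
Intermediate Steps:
a = -4 (a = -4 + 0 = -4)
(a*(-36))*j = -4*(-36)*(-43) = 144*(-43) = -6192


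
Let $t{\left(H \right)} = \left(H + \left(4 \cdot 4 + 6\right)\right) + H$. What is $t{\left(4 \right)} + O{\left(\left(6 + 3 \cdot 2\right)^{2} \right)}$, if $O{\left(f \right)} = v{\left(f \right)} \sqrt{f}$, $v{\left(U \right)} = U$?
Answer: $1758$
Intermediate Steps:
$O{\left(f \right)} = f^{\frac{3}{2}}$ ($O{\left(f \right)} = f \sqrt{f} = f^{\frac{3}{2}}$)
$t{\left(H \right)} = 22 + 2 H$ ($t{\left(H \right)} = \left(H + \left(16 + 6\right)\right) + H = \left(H + 22\right) + H = \left(22 + H\right) + H = 22 + 2 H$)
$t{\left(4 \right)} + O{\left(\left(6 + 3 \cdot 2\right)^{2} \right)} = \left(22 + 2 \cdot 4\right) + \left(\left(6 + 3 \cdot 2\right)^{2}\right)^{\frac{3}{2}} = \left(22 + 8\right) + \left(\left(6 + 6\right)^{2}\right)^{\frac{3}{2}} = 30 + \left(12^{2}\right)^{\frac{3}{2}} = 30 + 144^{\frac{3}{2}} = 30 + 1728 = 1758$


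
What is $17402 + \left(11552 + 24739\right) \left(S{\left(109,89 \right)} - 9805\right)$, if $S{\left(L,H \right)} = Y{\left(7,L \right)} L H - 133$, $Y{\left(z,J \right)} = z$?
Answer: $2103770381$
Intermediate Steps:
$S{\left(L,H \right)} = -133 + 7 H L$ ($S{\left(L,H \right)} = 7 L H - 133 = 7 H L - 133 = -133 + 7 H L$)
$17402 + \left(11552 + 24739\right) \left(S{\left(109,89 \right)} - 9805\right) = 17402 + \left(11552 + 24739\right) \left(\left(-133 + 7 \cdot 89 \cdot 109\right) - 9805\right) = 17402 + 36291 \left(\left(-133 + 67907\right) - 9805\right) = 17402 + 36291 \left(67774 - 9805\right) = 17402 + 36291 \cdot 57969 = 17402 + 2103752979 = 2103770381$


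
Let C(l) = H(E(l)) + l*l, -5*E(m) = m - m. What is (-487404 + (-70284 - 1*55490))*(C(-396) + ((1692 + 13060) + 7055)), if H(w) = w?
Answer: -109527693894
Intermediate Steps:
E(m) = 0 (E(m) = -(m - m)/5 = -⅕*0 = 0)
C(l) = l² (C(l) = 0 + l*l = 0 + l² = l²)
(-487404 + (-70284 - 1*55490))*(C(-396) + ((1692 + 13060) + 7055)) = (-487404 + (-70284 - 1*55490))*((-396)² + ((1692 + 13060) + 7055)) = (-487404 + (-70284 - 55490))*(156816 + (14752 + 7055)) = (-487404 - 125774)*(156816 + 21807) = -613178*178623 = -109527693894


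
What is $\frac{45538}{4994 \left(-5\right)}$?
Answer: $- \frac{22769}{12485} \approx -1.8237$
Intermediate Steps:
$\frac{45538}{4994 \left(-5\right)} = \frac{45538}{-24970} = 45538 \left(- \frac{1}{24970}\right) = - \frac{22769}{12485}$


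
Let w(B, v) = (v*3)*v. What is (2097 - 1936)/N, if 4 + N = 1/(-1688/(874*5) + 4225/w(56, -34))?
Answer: -145006559/2520136 ≈ -57.539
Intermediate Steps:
w(B, v) = 3*v**2 (w(B, v) = (3*v)*v = 3*v**2)
N = -17640952/6304633 (N = -4 + 1/(-1688/(874*5) + 4225/((3*(-34)**2))) = -4 + 1/(-1688/4370 + 4225/((3*1156))) = -4 + 1/(-1688*1/4370 + 4225/3468) = -4 + 1/(-844/2185 + 4225*(1/3468)) = -4 + 1/(-844/2185 + 4225/3468) = -4 + 1/(6304633/7577580) = -4 + 7577580/6304633 = -17640952/6304633 ≈ -2.7981)
(2097 - 1936)/N = (2097 - 1936)/(-17640952/6304633) = 161*(-6304633/17640952) = -145006559/2520136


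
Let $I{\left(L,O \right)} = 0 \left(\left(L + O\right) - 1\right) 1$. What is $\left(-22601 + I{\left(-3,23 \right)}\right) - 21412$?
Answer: $-44013$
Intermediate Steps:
$I{\left(L,O \right)} = 0$ ($I{\left(L,O \right)} = 0 \left(-1 + L + O\right) 1 = 0 \cdot 1 = 0$)
$\left(-22601 + I{\left(-3,23 \right)}\right) - 21412 = \left(-22601 + 0\right) - 21412 = -22601 - 21412 = -44013$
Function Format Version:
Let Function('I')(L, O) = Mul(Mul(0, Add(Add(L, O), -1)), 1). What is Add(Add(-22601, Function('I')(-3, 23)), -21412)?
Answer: -44013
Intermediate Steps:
Function('I')(L, O) = 0 (Function('I')(L, O) = Mul(Mul(0, Add(-1, L, O)), 1) = Mul(0, 1) = 0)
Add(Add(-22601, Function('I')(-3, 23)), -21412) = Add(Add(-22601, 0), -21412) = Add(-22601, -21412) = -44013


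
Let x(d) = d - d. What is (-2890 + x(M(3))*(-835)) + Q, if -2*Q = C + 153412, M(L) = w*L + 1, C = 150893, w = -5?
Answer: -310085/2 ≈ -1.5504e+5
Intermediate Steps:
M(L) = 1 - 5*L (M(L) = -5*L + 1 = 1 - 5*L)
x(d) = 0
Q = -304305/2 (Q = -(150893 + 153412)/2 = -½*304305 = -304305/2 ≈ -1.5215e+5)
(-2890 + x(M(3))*(-835)) + Q = (-2890 + 0*(-835)) - 304305/2 = (-2890 + 0) - 304305/2 = -2890 - 304305/2 = -310085/2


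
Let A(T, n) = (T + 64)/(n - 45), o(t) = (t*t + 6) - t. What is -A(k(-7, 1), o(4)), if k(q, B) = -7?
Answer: 19/9 ≈ 2.1111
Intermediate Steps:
o(t) = 6 + t² - t (o(t) = (t² + 6) - t = (6 + t²) - t = 6 + t² - t)
A(T, n) = (64 + T)/(-45 + n)
-A(k(-7, 1), o(4)) = -(64 - 7)/(-45 + (6 + 4² - 1*4)) = -57/(-45 + (6 + 16 - 4)) = -57/(-45 + 18) = -57/(-27) = -(-1)*57/27 = -1*(-19/9) = 19/9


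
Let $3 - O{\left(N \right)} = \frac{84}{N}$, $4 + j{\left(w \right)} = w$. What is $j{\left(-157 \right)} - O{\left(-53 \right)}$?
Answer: $- \frac{8776}{53} \approx -165.58$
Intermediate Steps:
$j{\left(w \right)} = -4 + w$
$O{\left(N \right)} = 3 - \frac{84}{N}$
$j{\left(-157 \right)} - O{\left(-53 \right)} = \left(-4 - 157\right) - \left(3 - \frac{84}{-53}\right) = -161 - \left(3 - - \frac{84}{53}\right) = -161 - \left(3 + \frac{84}{53}\right) = -161 - \frac{243}{53} = - \frac{8776}{53}$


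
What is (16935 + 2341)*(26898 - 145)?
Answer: 515690828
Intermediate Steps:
(16935 + 2341)*(26898 - 145) = 19276*26753 = 515690828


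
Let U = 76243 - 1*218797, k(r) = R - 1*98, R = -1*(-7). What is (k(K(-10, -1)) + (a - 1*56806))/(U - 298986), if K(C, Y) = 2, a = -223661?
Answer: 140279/220770 ≈ 0.63541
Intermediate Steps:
R = 7
k(r) = -91 (k(r) = 7 - 1*98 = 7 - 98 = -91)
U = -142554 (U = 76243 - 218797 = -142554)
(k(K(-10, -1)) + (a - 1*56806))/(U - 298986) = (-91 + (-223661 - 1*56806))/(-142554 - 298986) = (-91 + (-223661 - 56806))/(-441540) = (-91 - 280467)*(-1/441540) = -280558*(-1/441540) = 140279/220770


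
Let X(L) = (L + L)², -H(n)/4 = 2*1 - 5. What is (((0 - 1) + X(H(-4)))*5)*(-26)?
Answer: -74750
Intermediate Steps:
H(n) = 12 (H(n) = -4*(2*1 - 5) = -4*(2 - 5) = -4*(-3) = 12)
X(L) = 4*L² (X(L) = (2*L)² = 4*L²)
(((0 - 1) + X(H(-4)))*5)*(-26) = (((0 - 1) + 4*12²)*5)*(-26) = ((-1 + 4*144)*5)*(-26) = ((-1 + 576)*5)*(-26) = (575*5)*(-26) = 2875*(-26) = -74750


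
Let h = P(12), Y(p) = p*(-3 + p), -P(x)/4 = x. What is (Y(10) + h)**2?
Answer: 484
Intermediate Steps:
P(x) = -4*x
h = -48 (h = -4*12 = -48)
(Y(10) + h)**2 = (10*(-3 + 10) - 48)**2 = (10*7 - 48)**2 = (70 - 48)**2 = 22**2 = 484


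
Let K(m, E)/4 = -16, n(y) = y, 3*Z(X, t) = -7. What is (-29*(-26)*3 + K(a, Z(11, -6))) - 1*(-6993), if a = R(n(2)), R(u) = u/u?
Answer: 9191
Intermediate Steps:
Z(X, t) = -7/3 (Z(X, t) = (⅓)*(-7) = -7/3)
R(u) = 1
a = 1
K(m, E) = -64 (K(m, E) = 4*(-16) = -64)
(-29*(-26)*3 + K(a, Z(11, -6))) - 1*(-6993) = (-29*(-26)*3 - 64) - 1*(-6993) = (754*3 - 64) + 6993 = (2262 - 64) + 6993 = 2198 + 6993 = 9191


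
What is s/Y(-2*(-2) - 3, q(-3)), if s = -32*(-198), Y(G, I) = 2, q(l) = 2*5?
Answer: 3168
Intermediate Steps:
q(l) = 10
s = 6336
s/Y(-2*(-2) - 3, q(-3)) = 6336/2 = 6336*(½) = 3168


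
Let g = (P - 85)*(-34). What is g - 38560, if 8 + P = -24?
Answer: -34582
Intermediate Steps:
P = -32 (P = -8 - 24 = -32)
g = 3978 (g = (-32 - 85)*(-34) = -117*(-34) = 3978)
g - 38560 = 3978 - 38560 = -34582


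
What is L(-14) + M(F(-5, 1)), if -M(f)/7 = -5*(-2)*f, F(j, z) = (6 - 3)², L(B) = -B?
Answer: -616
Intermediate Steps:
F(j, z) = 9 (F(j, z) = 3² = 9)
M(f) = -70*f (M(f) = -(-7)*(5*(-2))*f = -(-7)*(-10*f) = -70*f)
L(-14) + M(F(-5, 1)) = -1*(-14) - 70*9 = 14 - 630 = -616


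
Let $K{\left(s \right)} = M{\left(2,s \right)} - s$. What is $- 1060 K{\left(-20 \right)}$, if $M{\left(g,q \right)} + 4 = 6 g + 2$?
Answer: $-31800$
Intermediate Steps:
$M{\left(g,q \right)} = -2 + 6 g$ ($M{\left(g,q \right)} = -4 + \left(6 g + 2\right) = -4 + \left(2 + 6 g\right) = -2 + 6 g$)
$K{\left(s \right)} = 10 - s$ ($K{\left(s \right)} = \left(-2 + 6 \cdot 2\right) - s = \left(-2 + 12\right) - s = 10 - s$)
$- 1060 K{\left(-20 \right)} = - 1060 \left(10 - -20\right) = - 1060 \left(10 + 20\right) = \left(-1060\right) 30 = -31800$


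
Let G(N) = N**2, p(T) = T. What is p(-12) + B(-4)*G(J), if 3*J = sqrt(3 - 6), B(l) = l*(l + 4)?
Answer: -12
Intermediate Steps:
B(l) = l*(4 + l)
J = I*sqrt(3)/3 (J = sqrt(3 - 6)/3 = sqrt(-3)/3 = (I*sqrt(3))/3 = I*sqrt(3)/3 ≈ 0.57735*I)
p(-12) + B(-4)*G(J) = -12 + (-4*(4 - 4))*(I*sqrt(3)/3)**2 = -12 - 4*0*(-1/3) = -12 + 0*(-1/3) = -12 + 0 = -12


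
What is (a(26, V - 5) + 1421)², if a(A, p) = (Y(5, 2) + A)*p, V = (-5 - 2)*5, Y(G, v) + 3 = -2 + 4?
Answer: 177241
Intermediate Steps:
Y(G, v) = -1 (Y(G, v) = -3 + (-2 + 4) = -3 + 2 = -1)
V = -35 (V = -7*5 = -35)
a(A, p) = p*(-1 + A) (a(A, p) = (-1 + A)*p = p*(-1 + A))
(a(26, V - 5) + 1421)² = ((-35 - 5)*(-1 + 26) + 1421)² = (-40*25 + 1421)² = (-1000 + 1421)² = 421² = 177241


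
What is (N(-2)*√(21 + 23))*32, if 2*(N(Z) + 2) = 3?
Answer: -32*√11 ≈ -106.13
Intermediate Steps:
N(Z) = -½ (N(Z) = -2 + (½)*3 = -2 + 3/2 = -½)
(N(-2)*√(21 + 23))*32 = -√(21 + 23)/2*32 = -√11*32 = -32*√11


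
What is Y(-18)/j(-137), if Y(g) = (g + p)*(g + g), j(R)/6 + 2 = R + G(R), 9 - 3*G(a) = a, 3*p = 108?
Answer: 324/271 ≈ 1.1956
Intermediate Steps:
p = 36 (p = (⅓)*108 = 36)
G(a) = 3 - a/3
j(R) = 6 + 4*R (j(R) = -12 + 6*(R + (3 - R/3)) = -12 + 6*(3 + 2*R/3) = -12 + (18 + 4*R) = 6 + 4*R)
Y(g) = 2*g*(36 + g) (Y(g) = (g + 36)*(g + g) = (36 + g)*(2*g) = 2*g*(36 + g))
Y(-18)/j(-137) = (2*(-18)*(36 - 18))/(6 + 4*(-137)) = (2*(-18)*18)/(6 - 548) = -648/(-542) = -648*(-1/542) = 324/271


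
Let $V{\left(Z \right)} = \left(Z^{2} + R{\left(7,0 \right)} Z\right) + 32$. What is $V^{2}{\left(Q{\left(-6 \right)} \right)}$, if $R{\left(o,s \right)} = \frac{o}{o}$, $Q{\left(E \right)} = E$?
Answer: $3844$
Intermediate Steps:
$R{\left(o,s \right)} = 1$
$V{\left(Z \right)} = 32 + Z + Z^{2}$ ($V{\left(Z \right)} = \left(Z^{2} + 1 Z\right) + 32 = \left(Z^{2} + Z\right) + 32 = \left(Z + Z^{2}\right) + 32 = 32 + Z + Z^{2}$)
$V^{2}{\left(Q{\left(-6 \right)} \right)} = \left(32 - 6 + \left(-6\right)^{2}\right)^{2} = \left(32 - 6 + 36\right)^{2} = 62^{2} = 3844$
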